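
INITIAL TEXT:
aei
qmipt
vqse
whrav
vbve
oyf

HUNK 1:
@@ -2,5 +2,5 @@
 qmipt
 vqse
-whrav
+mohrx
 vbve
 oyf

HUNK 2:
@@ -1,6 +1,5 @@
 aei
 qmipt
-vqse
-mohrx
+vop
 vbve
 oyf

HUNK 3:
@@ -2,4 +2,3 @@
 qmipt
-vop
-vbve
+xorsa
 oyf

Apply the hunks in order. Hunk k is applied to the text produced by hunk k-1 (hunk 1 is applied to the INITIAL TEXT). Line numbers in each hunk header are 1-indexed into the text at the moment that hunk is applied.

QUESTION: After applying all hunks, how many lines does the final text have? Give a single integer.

Answer: 4

Derivation:
Hunk 1: at line 2 remove [whrav] add [mohrx] -> 6 lines: aei qmipt vqse mohrx vbve oyf
Hunk 2: at line 1 remove [vqse,mohrx] add [vop] -> 5 lines: aei qmipt vop vbve oyf
Hunk 3: at line 2 remove [vop,vbve] add [xorsa] -> 4 lines: aei qmipt xorsa oyf
Final line count: 4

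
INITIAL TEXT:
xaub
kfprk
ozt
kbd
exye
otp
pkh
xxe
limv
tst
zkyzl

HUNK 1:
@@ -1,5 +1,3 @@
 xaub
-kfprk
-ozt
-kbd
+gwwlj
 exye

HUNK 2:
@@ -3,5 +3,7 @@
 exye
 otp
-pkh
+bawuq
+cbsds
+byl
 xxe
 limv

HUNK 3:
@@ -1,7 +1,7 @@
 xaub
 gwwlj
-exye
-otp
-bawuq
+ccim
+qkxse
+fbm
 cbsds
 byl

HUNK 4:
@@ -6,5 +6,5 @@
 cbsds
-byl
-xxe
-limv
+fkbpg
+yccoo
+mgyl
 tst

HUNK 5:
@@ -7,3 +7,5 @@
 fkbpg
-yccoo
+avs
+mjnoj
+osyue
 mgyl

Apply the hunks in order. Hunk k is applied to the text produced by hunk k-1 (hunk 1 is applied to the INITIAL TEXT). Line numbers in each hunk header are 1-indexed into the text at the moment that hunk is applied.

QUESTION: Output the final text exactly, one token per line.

Answer: xaub
gwwlj
ccim
qkxse
fbm
cbsds
fkbpg
avs
mjnoj
osyue
mgyl
tst
zkyzl

Derivation:
Hunk 1: at line 1 remove [kfprk,ozt,kbd] add [gwwlj] -> 9 lines: xaub gwwlj exye otp pkh xxe limv tst zkyzl
Hunk 2: at line 3 remove [pkh] add [bawuq,cbsds,byl] -> 11 lines: xaub gwwlj exye otp bawuq cbsds byl xxe limv tst zkyzl
Hunk 3: at line 1 remove [exye,otp,bawuq] add [ccim,qkxse,fbm] -> 11 lines: xaub gwwlj ccim qkxse fbm cbsds byl xxe limv tst zkyzl
Hunk 4: at line 6 remove [byl,xxe,limv] add [fkbpg,yccoo,mgyl] -> 11 lines: xaub gwwlj ccim qkxse fbm cbsds fkbpg yccoo mgyl tst zkyzl
Hunk 5: at line 7 remove [yccoo] add [avs,mjnoj,osyue] -> 13 lines: xaub gwwlj ccim qkxse fbm cbsds fkbpg avs mjnoj osyue mgyl tst zkyzl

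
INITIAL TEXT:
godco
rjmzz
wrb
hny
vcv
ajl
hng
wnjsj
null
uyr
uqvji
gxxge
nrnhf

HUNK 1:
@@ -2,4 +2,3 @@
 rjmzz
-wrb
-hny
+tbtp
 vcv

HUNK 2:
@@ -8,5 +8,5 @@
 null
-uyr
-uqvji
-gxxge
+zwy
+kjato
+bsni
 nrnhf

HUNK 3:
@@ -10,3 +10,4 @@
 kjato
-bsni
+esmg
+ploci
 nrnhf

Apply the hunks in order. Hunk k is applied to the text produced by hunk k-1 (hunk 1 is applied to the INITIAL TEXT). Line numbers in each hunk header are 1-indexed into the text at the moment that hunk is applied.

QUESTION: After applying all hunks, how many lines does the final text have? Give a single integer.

Hunk 1: at line 2 remove [wrb,hny] add [tbtp] -> 12 lines: godco rjmzz tbtp vcv ajl hng wnjsj null uyr uqvji gxxge nrnhf
Hunk 2: at line 8 remove [uyr,uqvji,gxxge] add [zwy,kjato,bsni] -> 12 lines: godco rjmzz tbtp vcv ajl hng wnjsj null zwy kjato bsni nrnhf
Hunk 3: at line 10 remove [bsni] add [esmg,ploci] -> 13 lines: godco rjmzz tbtp vcv ajl hng wnjsj null zwy kjato esmg ploci nrnhf
Final line count: 13

Answer: 13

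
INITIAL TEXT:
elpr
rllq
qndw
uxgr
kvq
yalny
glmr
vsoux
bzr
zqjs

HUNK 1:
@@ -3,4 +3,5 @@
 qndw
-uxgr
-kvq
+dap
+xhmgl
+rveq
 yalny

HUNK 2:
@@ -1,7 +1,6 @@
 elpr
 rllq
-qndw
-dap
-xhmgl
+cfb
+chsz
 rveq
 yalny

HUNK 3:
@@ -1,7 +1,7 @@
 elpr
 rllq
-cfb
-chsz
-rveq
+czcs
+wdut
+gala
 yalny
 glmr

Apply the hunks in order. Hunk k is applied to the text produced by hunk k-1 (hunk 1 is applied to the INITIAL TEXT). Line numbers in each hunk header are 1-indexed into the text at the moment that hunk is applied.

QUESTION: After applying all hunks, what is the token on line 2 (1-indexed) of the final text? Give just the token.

Hunk 1: at line 3 remove [uxgr,kvq] add [dap,xhmgl,rveq] -> 11 lines: elpr rllq qndw dap xhmgl rveq yalny glmr vsoux bzr zqjs
Hunk 2: at line 1 remove [qndw,dap,xhmgl] add [cfb,chsz] -> 10 lines: elpr rllq cfb chsz rveq yalny glmr vsoux bzr zqjs
Hunk 3: at line 1 remove [cfb,chsz,rveq] add [czcs,wdut,gala] -> 10 lines: elpr rllq czcs wdut gala yalny glmr vsoux bzr zqjs
Final line 2: rllq

Answer: rllq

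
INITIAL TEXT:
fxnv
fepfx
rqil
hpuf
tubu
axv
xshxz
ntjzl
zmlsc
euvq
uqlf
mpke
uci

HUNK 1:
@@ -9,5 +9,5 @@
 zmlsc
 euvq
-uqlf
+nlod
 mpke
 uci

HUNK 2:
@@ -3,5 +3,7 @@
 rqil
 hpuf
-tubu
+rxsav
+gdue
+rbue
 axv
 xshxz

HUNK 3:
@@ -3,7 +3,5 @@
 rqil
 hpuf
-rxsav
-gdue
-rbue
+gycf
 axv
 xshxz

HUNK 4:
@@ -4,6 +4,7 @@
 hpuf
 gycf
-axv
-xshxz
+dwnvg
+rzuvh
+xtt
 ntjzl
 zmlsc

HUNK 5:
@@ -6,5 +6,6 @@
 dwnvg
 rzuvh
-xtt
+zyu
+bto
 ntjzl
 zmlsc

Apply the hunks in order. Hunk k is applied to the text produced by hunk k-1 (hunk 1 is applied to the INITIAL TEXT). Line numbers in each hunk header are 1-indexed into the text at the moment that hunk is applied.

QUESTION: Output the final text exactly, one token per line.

Hunk 1: at line 9 remove [uqlf] add [nlod] -> 13 lines: fxnv fepfx rqil hpuf tubu axv xshxz ntjzl zmlsc euvq nlod mpke uci
Hunk 2: at line 3 remove [tubu] add [rxsav,gdue,rbue] -> 15 lines: fxnv fepfx rqil hpuf rxsav gdue rbue axv xshxz ntjzl zmlsc euvq nlod mpke uci
Hunk 3: at line 3 remove [rxsav,gdue,rbue] add [gycf] -> 13 lines: fxnv fepfx rqil hpuf gycf axv xshxz ntjzl zmlsc euvq nlod mpke uci
Hunk 4: at line 4 remove [axv,xshxz] add [dwnvg,rzuvh,xtt] -> 14 lines: fxnv fepfx rqil hpuf gycf dwnvg rzuvh xtt ntjzl zmlsc euvq nlod mpke uci
Hunk 5: at line 6 remove [xtt] add [zyu,bto] -> 15 lines: fxnv fepfx rqil hpuf gycf dwnvg rzuvh zyu bto ntjzl zmlsc euvq nlod mpke uci

Answer: fxnv
fepfx
rqil
hpuf
gycf
dwnvg
rzuvh
zyu
bto
ntjzl
zmlsc
euvq
nlod
mpke
uci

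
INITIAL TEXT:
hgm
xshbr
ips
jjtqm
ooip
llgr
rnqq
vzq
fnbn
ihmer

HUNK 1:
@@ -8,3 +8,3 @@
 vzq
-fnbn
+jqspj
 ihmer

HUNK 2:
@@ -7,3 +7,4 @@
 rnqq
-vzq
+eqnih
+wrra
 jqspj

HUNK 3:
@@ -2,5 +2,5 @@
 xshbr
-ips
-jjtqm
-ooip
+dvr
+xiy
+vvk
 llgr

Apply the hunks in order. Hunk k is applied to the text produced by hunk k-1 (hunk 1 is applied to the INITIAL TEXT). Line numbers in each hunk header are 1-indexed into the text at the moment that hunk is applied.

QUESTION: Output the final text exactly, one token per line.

Answer: hgm
xshbr
dvr
xiy
vvk
llgr
rnqq
eqnih
wrra
jqspj
ihmer

Derivation:
Hunk 1: at line 8 remove [fnbn] add [jqspj] -> 10 lines: hgm xshbr ips jjtqm ooip llgr rnqq vzq jqspj ihmer
Hunk 2: at line 7 remove [vzq] add [eqnih,wrra] -> 11 lines: hgm xshbr ips jjtqm ooip llgr rnqq eqnih wrra jqspj ihmer
Hunk 3: at line 2 remove [ips,jjtqm,ooip] add [dvr,xiy,vvk] -> 11 lines: hgm xshbr dvr xiy vvk llgr rnqq eqnih wrra jqspj ihmer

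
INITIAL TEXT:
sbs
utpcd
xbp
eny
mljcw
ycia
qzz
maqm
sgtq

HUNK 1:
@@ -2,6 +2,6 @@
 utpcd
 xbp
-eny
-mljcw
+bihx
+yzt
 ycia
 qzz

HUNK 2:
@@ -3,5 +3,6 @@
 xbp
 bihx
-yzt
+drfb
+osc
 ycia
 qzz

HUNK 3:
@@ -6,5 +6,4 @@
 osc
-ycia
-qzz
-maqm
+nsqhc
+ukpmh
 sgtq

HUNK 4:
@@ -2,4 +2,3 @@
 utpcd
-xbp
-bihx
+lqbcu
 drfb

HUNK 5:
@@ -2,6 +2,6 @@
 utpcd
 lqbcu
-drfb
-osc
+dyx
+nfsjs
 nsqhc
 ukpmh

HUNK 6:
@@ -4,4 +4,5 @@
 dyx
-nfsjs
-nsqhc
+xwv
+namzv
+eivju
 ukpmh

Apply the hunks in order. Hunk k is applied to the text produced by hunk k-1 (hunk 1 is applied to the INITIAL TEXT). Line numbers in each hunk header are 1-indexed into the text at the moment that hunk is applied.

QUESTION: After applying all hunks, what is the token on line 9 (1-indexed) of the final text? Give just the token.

Answer: sgtq

Derivation:
Hunk 1: at line 2 remove [eny,mljcw] add [bihx,yzt] -> 9 lines: sbs utpcd xbp bihx yzt ycia qzz maqm sgtq
Hunk 2: at line 3 remove [yzt] add [drfb,osc] -> 10 lines: sbs utpcd xbp bihx drfb osc ycia qzz maqm sgtq
Hunk 3: at line 6 remove [ycia,qzz,maqm] add [nsqhc,ukpmh] -> 9 lines: sbs utpcd xbp bihx drfb osc nsqhc ukpmh sgtq
Hunk 4: at line 2 remove [xbp,bihx] add [lqbcu] -> 8 lines: sbs utpcd lqbcu drfb osc nsqhc ukpmh sgtq
Hunk 5: at line 2 remove [drfb,osc] add [dyx,nfsjs] -> 8 lines: sbs utpcd lqbcu dyx nfsjs nsqhc ukpmh sgtq
Hunk 6: at line 4 remove [nfsjs,nsqhc] add [xwv,namzv,eivju] -> 9 lines: sbs utpcd lqbcu dyx xwv namzv eivju ukpmh sgtq
Final line 9: sgtq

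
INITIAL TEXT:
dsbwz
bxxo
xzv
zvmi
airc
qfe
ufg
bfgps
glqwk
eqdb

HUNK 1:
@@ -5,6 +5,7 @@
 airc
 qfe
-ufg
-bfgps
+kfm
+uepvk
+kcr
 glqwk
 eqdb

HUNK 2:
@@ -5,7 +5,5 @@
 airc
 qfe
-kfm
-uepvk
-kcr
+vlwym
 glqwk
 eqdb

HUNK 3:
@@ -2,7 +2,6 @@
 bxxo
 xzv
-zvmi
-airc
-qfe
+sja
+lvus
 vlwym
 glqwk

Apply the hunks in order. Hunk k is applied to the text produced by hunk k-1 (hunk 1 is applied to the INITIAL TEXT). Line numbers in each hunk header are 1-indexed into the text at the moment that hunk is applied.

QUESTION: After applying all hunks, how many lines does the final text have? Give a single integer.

Hunk 1: at line 5 remove [ufg,bfgps] add [kfm,uepvk,kcr] -> 11 lines: dsbwz bxxo xzv zvmi airc qfe kfm uepvk kcr glqwk eqdb
Hunk 2: at line 5 remove [kfm,uepvk,kcr] add [vlwym] -> 9 lines: dsbwz bxxo xzv zvmi airc qfe vlwym glqwk eqdb
Hunk 3: at line 2 remove [zvmi,airc,qfe] add [sja,lvus] -> 8 lines: dsbwz bxxo xzv sja lvus vlwym glqwk eqdb
Final line count: 8

Answer: 8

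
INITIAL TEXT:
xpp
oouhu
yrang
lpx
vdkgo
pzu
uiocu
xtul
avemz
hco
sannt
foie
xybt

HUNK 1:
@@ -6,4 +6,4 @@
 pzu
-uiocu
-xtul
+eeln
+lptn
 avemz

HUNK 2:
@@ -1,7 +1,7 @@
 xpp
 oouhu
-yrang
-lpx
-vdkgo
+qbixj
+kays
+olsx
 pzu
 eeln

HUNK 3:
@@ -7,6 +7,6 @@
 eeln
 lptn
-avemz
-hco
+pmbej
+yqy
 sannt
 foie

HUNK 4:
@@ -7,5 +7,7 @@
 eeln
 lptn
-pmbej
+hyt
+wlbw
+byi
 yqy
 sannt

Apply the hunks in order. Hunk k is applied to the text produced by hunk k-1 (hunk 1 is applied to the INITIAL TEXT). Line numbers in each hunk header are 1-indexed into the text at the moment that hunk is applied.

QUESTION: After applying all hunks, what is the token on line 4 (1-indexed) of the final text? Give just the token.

Answer: kays

Derivation:
Hunk 1: at line 6 remove [uiocu,xtul] add [eeln,lptn] -> 13 lines: xpp oouhu yrang lpx vdkgo pzu eeln lptn avemz hco sannt foie xybt
Hunk 2: at line 1 remove [yrang,lpx,vdkgo] add [qbixj,kays,olsx] -> 13 lines: xpp oouhu qbixj kays olsx pzu eeln lptn avemz hco sannt foie xybt
Hunk 3: at line 7 remove [avemz,hco] add [pmbej,yqy] -> 13 lines: xpp oouhu qbixj kays olsx pzu eeln lptn pmbej yqy sannt foie xybt
Hunk 4: at line 7 remove [pmbej] add [hyt,wlbw,byi] -> 15 lines: xpp oouhu qbixj kays olsx pzu eeln lptn hyt wlbw byi yqy sannt foie xybt
Final line 4: kays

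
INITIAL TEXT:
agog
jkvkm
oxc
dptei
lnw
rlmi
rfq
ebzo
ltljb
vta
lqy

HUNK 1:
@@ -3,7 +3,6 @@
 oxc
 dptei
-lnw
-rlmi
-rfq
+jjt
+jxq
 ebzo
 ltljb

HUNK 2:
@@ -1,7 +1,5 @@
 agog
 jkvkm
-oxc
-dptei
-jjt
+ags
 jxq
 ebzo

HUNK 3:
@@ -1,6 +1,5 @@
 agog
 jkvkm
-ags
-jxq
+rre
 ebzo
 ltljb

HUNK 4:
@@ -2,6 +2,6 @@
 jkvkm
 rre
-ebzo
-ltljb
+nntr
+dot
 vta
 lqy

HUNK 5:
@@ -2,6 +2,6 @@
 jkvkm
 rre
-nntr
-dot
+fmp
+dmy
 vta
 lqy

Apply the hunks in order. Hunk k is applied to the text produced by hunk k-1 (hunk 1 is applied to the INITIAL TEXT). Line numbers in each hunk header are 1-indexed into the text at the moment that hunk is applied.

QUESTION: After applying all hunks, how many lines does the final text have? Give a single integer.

Answer: 7

Derivation:
Hunk 1: at line 3 remove [lnw,rlmi,rfq] add [jjt,jxq] -> 10 lines: agog jkvkm oxc dptei jjt jxq ebzo ltljb vta lqy
Hunk 2: at line 1 remove [oxc,dptei,jjt] add [ags] -> 8 lines: agog jkvkm ags jxq ebzo ltljb vta lqy
Hunk 3: at line 1 remove [ags,jxq] add [rre] -> 7 lines: agog jkvkm rre ebzo ltljb vta lqy
Hunk 4: at line 2 remove [ebzo,ltljb] add [nntr,dot] -> 7 lines: agog jkvkm rre nntr dot vta lqy
Hunk 5: at line 2 remove [nntr,dot] add [fmp,dmy] -> 7 lines: agog jkvkm rre fmp dmy vta lqy
Final line count: 7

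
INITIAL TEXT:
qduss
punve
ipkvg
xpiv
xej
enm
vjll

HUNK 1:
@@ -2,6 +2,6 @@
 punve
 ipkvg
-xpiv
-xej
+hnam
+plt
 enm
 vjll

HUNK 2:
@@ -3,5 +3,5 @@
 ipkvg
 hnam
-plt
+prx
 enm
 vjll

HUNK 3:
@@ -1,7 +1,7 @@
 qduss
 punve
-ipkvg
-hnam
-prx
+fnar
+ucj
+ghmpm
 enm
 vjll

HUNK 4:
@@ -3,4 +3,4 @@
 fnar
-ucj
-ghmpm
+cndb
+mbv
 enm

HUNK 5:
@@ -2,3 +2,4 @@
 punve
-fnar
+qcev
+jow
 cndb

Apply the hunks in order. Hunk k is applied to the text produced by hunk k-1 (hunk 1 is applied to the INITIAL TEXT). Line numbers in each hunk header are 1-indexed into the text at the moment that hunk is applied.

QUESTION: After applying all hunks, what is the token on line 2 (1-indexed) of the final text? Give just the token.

Answer: punve

Derivation:
Hunk 1: at line 2 remove [xpiv,xej] add [hnam,plt] -> 7 lines: qduss punve ipkvg hnam plt enm vjll
Hunk 2: at line 3 remove [plt] add [prx] -> 7 lines: qduss punve ipkvg hnam prx enm vjll
Hunk 3: at line 1 remove [ipkvg,hnam,prx] add [fnar,ucj,ghmpm] -> 7 lines: qduss punve fnar ucj ghmpm enm vjll
Hunk 4: at line 3 remove [ucj,ghmpm] add [cndb,mbv] -> 7 lines: qduss punve fnar cndb mbv enm vjll
Hunk 5: at line 2 remove [fnar] add [qcev,jow] -> 8 lines: qduss punve qcev jow cndb mbv enm vjll
Final line 2: punve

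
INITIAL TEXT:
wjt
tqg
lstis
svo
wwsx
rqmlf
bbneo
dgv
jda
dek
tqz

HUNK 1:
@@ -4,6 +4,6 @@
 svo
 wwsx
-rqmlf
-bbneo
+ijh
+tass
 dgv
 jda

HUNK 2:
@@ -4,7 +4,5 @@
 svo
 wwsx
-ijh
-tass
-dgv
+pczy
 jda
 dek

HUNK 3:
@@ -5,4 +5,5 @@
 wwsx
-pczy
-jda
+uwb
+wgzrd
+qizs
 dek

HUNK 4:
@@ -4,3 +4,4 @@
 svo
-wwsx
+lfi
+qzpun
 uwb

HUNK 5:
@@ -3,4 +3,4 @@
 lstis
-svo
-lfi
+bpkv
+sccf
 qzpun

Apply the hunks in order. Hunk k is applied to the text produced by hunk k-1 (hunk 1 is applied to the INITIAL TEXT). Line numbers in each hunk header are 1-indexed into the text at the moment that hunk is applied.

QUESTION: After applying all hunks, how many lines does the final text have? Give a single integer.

Hunk 1: at line 4 remove [rqmlf,bbneo] add [ijh,tass] -> 11 lines: wjt tqg lstis svo wwsx ijh tass dgv jda dek tqz
Hunk 2: at line 4 remove [ijh,tass,dgv] add [pczy] -> 9 lines: wjt tqg lstis svo wwsx pczy jda dek tqz
Hunk 3: at line 5 remove [pczy,jda] add [uwb,wgzrd,qizs] -> 10 lines: wjt tqg lstis svo wwsx uwb wgzrd qizs dek tqz
Hunk 4: at line 4 remove [wwsx] add [lfi,qzpun] -> 11 lines: wjt tqg lstis svo lfi qzpun uwb wgzrd qizs dek tqz
Hunk 5: at line 3 remove [svo,lfi] add [bpkv,sccf] -> 11 lines: wjt tqg lstis bpkv sccf qzpun uwb wgzrd qizs dek tqz
Final line count: 11

Answer: 11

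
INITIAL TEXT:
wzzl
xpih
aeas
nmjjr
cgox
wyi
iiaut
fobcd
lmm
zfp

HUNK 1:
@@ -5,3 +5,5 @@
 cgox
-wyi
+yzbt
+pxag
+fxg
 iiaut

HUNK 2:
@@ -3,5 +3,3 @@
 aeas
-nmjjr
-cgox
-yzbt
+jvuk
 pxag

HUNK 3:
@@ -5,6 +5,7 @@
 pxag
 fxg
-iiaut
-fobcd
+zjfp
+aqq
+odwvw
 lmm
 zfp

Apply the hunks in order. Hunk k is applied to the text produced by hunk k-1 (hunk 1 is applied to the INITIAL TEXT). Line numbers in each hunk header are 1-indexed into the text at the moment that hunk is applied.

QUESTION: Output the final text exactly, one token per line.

Answer: wzzl
xpih
aeas
jvuk
pxag
fxg
zjfp
aqq
odwvw
lmm
zfp

Derivation:
Hunk 1: at line 5 remove [wyi] add [yzbt,pxag,fxg] -> 12 lines: wzzl xpih aeas nmjjr cgox yzbt pxag fxg iiaut fobcd lmm zfp
Hunk 2: at line 3 remove [nmjjr,cgox,yzbt] add [jvuk] -> 10 lines: wzzl xpih aeas jvuk pxag fxg iiaut fobcd lmm zfp
Hunk 3: at line 5 remove [iiaut,fobcd] add [zjfp,aqq,odwvw] -> 11 lines: wzzl xpih aeas jvuk pxag fxg zjfp aqq odwvw lmm zfp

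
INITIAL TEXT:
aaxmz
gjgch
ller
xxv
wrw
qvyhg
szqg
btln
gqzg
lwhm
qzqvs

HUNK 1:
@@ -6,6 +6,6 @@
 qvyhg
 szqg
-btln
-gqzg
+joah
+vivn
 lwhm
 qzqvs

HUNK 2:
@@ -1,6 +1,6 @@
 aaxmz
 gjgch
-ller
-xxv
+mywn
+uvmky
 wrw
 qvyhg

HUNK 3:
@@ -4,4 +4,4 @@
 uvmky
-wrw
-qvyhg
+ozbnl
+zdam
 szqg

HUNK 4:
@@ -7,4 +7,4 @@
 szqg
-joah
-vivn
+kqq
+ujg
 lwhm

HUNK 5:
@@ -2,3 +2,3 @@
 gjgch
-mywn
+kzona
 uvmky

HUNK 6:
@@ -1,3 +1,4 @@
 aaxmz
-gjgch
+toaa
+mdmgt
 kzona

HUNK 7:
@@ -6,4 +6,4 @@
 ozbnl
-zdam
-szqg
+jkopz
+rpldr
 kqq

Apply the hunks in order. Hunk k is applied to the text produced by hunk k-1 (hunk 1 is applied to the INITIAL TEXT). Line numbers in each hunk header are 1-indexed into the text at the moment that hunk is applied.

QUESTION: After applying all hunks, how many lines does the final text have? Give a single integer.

Answer: 12

Derivation:
Hunk 1: at line 6 remove [btln,gqzg] add [joah,vivn] -> 11 lines: aaxmz gjgch ller xxv wrw qvyhg szqg joah vivn lwhm qzqvs
Hunk 2: at line 1 remove [ller,xxv] add [mywn,uvmky] -> 11 lines: aaxmz gjgch mywn uvmky wrw qvyhg szqg joah vivn lwhm qzqvs
Hunk 3: at line 4 remove [wrw,qvyhg] add [ozbnl,zdam] -> 11 lines: aaxmz gjgch mywn uvmky ozbnl zdam szqg joah vivn lwhm qzqvs
Hunk 4: at line 7 remove [joah,vivn] add [kqq,ujg] -> 11 lines: aaxmz gjgch mywn uvmky ozbnl zdam szqg kqq ujg lwhm qzqvs
Hunk 5: at line 2 remove [mywn] add [kzona] -> 11 lines: aaxmz gjgch kzona uvmky ozbnl zdam szqg kqq ujg lwhm qzqvs
Hunk 6: at line 1 remove [gjgch] add [toaa,mdmgt] -> 12 lines: aaxmz toaa mdmgt kzona uvmky ozbnl zdam szqg kqq ujg lwhm qzqvs
Hunk 7: at line 6 remove [zdam,szqg] add [jkopz,rpldr] -> 12 lines: aaxmz toaa mdmgt kzona uvmky ozbnl jkopz rpldr kqq ujg lwhm qzqvs
Final line count: 12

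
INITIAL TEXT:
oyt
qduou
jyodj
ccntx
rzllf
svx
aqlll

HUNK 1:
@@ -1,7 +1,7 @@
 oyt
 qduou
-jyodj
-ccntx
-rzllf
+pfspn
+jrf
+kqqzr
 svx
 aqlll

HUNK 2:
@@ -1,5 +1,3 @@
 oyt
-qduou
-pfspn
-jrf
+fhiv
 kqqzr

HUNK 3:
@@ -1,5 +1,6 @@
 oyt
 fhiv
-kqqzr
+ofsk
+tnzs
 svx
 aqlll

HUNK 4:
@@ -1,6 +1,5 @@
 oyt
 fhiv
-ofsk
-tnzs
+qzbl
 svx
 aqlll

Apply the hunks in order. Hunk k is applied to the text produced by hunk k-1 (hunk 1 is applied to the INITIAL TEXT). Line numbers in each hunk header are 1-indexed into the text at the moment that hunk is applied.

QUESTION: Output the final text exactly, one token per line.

Hunk 1: at line 1 remove [jyodj,ccntx,rzllf] add [pfspn,jrf,kqqzr] -> 7 lines: oyt qduou pfspn jrf kqqzr svx aqlll
Hunk 2: at line 1 remove [qduou,pfspn,jrf] add [fhiv] -> 5 lines: oyt fhiv kqqzr svx aqlll
Hunk 3: at line 1 remove [kqqzr] add [ofsk,tnzs] -> 6 lines: oyt fhiv ofsk tnzs svx aqlll
Hunk 4: at line 1 remove [ofsk,tnzs] add [qzbl] -> 5 lines: oyt fhiv qzbl svx aqlll

Answer: oyt
fhiv
qzbl
svx
aqlll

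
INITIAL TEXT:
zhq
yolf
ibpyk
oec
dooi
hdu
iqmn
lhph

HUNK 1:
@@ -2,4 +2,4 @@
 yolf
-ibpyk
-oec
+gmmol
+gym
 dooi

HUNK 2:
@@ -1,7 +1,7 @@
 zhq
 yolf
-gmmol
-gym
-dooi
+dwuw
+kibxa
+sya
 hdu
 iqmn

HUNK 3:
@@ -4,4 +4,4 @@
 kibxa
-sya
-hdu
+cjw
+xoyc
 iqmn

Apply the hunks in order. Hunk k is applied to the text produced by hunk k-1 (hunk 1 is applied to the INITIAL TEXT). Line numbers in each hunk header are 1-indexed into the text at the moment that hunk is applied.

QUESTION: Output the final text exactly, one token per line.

Answer: zhq
yolf
dwuw
kibxa
cjw
xoyc
iqmn
lhph

Derivation:
Hunk 1: at line 2 remove [ibpyk,oec] add [gmmol,gym] -> 8 lines: zhq yolf gmmol gym dooi hdu iqmn lhph
Hunk 2: at line 1 remove [gmmol,gym,dooi] add [dwuw,kibxa,sya] -> 8 lines: zhq yolf dwuw kibxa sya hdu iqmn lhph
Hunk 3: at line 4 remove [sya,hdu] add [cjw,xoyc] -> 8 lines: zhq yolf dwuw kibxa cjw xoyc iqmn lhph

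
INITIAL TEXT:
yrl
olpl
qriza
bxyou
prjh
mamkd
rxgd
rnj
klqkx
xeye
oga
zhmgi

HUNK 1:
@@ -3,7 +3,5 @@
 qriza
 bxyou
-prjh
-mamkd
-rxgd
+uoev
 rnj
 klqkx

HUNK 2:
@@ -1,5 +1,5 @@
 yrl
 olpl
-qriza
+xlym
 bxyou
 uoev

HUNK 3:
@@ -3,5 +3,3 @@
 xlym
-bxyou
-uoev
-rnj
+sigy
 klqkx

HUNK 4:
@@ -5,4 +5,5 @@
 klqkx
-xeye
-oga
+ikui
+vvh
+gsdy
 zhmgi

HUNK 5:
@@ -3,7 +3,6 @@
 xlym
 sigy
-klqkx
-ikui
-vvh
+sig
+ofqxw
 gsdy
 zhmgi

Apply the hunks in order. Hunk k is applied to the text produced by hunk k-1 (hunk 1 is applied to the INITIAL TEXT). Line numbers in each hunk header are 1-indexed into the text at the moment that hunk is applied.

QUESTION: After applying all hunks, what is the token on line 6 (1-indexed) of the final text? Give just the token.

Answer: ofqxw

Derivation:
Hunk 1: at line 3 remove [prjh,mamkd,rxgd] add [uoev] -> 10 lines: yrl olpl qriza bxyou uoev rnj klqkx xeye oga zhmgi
Hunk 2: at line 1 remove [qriza] add [xlym] -> 10 lines: yrl olpl xlym bxyou uoev rnj klqkx xeye oga zhmgi
Hunk 3: at line 3 remove [bxyou,uoev,rnj] add [sigy] -> 8 lines: yrl olpl xlym sigy klqkx xeye oga zhmgi
Hunk 4: at line 5 remove [xeye,oga] add [ikui,vvh,gsdy] -> 9 lines: yrl olpl xlym sigy klqkx ikui vvh gsdy zhmgi
Hunk 5: at line 3 remove [klqkx,ikui,vvh] add [sig,ofqxw] -> 8 lines: yrl olpl xlym sigy sig ofqxw gsdy zhmgi
Final line 6: ofqxw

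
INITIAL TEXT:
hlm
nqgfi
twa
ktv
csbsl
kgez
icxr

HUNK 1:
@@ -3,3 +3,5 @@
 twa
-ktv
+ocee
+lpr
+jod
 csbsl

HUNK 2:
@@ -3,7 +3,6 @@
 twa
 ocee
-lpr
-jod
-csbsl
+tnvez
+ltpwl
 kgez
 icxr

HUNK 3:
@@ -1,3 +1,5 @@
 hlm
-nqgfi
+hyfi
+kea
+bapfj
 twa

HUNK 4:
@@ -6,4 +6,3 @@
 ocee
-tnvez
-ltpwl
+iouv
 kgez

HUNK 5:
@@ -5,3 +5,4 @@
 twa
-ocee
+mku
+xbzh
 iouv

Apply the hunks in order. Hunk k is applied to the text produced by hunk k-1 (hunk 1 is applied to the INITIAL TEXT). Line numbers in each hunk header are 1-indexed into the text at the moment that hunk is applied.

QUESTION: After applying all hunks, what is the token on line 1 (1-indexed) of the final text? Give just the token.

Hunk 1: at line 3 remove [ktv] add [ocee,lpr,jod] -> 9 lines: hlm nqgfi twa ocee lpr jod csbsl kgez icxr
Hunk 2: at line 3 remove [lpr,jod,csbsl] add [tnvez,ltpwl] -> 8 lines: hlm nqgfi twa ocee tnvez ltpwl kgez icxr
Hunk 3: at line 1 remove [nqgfi] add [hyfi,kea,bapfj] -> 10 lines: hlm hyfi kea bapfj twa ocee tnvez ltpwl kgez icxr
Hunk 4: at line 6 remove [tnvez,ltpwl] add [iouv] -> 9 lines: hlm hyfi kea bapfj twa ocee iouv kgez icxr
Hunk 5: at line 5 remove [ocee] add [mku,xbzh] -> 10 lines: hlm hyfi kea bapfj twa mku xbzh iouv kgez icxr
Final line 1: hlm

Answer: hlm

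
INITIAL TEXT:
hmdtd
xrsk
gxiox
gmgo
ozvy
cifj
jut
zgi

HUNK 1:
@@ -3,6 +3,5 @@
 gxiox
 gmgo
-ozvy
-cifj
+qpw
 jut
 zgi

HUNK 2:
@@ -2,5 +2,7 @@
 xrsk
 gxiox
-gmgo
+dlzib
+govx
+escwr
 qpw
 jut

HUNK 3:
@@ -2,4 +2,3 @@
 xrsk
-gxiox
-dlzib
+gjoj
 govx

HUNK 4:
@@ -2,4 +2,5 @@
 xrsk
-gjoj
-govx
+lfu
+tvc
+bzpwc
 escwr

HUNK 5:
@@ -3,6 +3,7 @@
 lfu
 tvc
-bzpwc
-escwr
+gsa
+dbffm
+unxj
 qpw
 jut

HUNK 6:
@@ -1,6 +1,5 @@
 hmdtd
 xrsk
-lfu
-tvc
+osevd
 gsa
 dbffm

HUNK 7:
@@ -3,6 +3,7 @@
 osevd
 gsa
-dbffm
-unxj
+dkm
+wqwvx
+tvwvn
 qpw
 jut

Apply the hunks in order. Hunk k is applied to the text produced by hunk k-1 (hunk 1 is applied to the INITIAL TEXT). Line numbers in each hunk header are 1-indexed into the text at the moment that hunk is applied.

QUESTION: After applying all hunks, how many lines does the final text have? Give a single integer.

Answer: 10

Derivation:
Hunk 1: at line 3 remove [ozvy,cifj] add [qpw] -> 7 lines: hmdtd xrsk gxiox gmgo qpw jut zgi
Hunk 2: at line 2 remove [gmgo] add [dlzib,govx,escwr] -> 9 lines: hmdtd xrsk gxiox dlzib govx escwr qpw jut zgi
Hunk 3: at line 2 remove [gxiox,dlzib] add [gjoj] -> 8 lines: hmdtd xrsk gjoj govx escwr qpw jut zgi
Hunk 4: at line 2 remove [gjoj,govx] add [lfu,tvc,bzpwc] -> 9 lines: hmdtd xrsk lfu tvc bzpwc escwr qpw jut zgi
Hunk 5: at line 3 remove [bzpwc,escwr] add [gsa,dbffm,unxj] -> 10 lines: hmdtd xrsk lfu tvc gsa dbffm unxj qpw jut zgi
Hunk 6: at line 1 remove [lfu,tvc] add [osevd] -> 9 lines: hmdtd xrsk osevd gsa dbffm unxj qpw jut zgi
Hunk 7: at line 3 remove [dbffm,unxj] add [dkm,wqwvx,tvwvn] -> 10 lines: hmdtd xrsk osevd gsa dkm wqwvx tvwvn qpw jut zgi
Final line count: 10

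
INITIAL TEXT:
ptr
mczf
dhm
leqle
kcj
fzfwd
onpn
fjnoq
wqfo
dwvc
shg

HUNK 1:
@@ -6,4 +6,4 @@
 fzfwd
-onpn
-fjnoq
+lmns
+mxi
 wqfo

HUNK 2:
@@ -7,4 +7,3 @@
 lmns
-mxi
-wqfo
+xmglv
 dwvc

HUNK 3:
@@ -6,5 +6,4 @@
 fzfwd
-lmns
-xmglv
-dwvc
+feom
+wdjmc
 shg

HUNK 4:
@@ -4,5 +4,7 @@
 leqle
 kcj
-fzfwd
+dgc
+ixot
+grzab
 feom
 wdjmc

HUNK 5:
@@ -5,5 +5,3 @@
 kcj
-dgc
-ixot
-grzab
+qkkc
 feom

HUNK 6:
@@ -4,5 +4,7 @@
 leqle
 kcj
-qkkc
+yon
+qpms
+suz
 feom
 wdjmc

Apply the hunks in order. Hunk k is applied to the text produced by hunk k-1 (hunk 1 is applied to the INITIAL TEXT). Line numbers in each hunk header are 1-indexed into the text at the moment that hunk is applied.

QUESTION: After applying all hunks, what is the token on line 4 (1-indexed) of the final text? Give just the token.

Answer: leqle

Derivation:
Hunk 1: at line 6 remove [onpn,fjnoq] add [lmns,mxi] -> 11 lines: ptr mczf dhm leqle kcj fzfwd lmns mxi wqfo dwvc shg
Hunk 2: at line 7 remove [mxi,wqfo] add [xmglv] -> 10 lines: ptr mczf dhm leqle kcj fzfwd lmns xmglv dwvc shg
Hunk 3: at line 6 remove [lmns,xmglv,dwvc] add [feom,wdjmc] -> 9 lines: ptr mczf dhm leqle kcj fzfwd feom wdjmc shg
Hunk 4: at line 4 remove [fzfwd] add [dgc,ixot,grzab] -> 11 lines: ptr mczf dhm leqle kcj dgc ixot grzab feom wdjmc shg
Hunk 5: at line 5 remove [dgc,ixot,grzab] add [qkkc] -> 9 lines: ptr mczf dhm leqle kcj qkkc feom wdjmc shg
Hunk 6: at line 4 remove [qkkc] add [yon,qpms,suz] -> 11 lines: ptr mczf dhm leqle kcj yon qpms suz feom wdjmc shg
Final line 4: leqle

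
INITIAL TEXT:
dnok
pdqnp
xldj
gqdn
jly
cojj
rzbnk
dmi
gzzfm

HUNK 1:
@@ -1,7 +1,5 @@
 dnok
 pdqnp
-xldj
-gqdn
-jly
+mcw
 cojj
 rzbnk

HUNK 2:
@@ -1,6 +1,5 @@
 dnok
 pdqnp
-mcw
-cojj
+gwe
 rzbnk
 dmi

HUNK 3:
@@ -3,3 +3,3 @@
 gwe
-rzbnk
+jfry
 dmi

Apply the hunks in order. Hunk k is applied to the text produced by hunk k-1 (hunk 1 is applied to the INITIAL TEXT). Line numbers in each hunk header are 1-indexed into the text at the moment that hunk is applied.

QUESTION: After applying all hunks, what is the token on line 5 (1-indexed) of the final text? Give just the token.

Answer: dmi

Derivation:
Hunk 1: at line 1 remove [xldj,gqdn,jly] add [mcw] -> 7 lines: dnok pdqnp mcw cojj rzbnk dmi gzzfm
Hunk 2: at line 1 remove [mcw,cojj] add [gwe] -> 6 lines: dnok pdqnp gwe rzbnk dmi gzzfm
Hunk 3: at line 3 remove [rzbnk] add [jfry] -> 6 lines: dnok pdqnp gwe jfry dmi gzzfm
Final line 5: dmi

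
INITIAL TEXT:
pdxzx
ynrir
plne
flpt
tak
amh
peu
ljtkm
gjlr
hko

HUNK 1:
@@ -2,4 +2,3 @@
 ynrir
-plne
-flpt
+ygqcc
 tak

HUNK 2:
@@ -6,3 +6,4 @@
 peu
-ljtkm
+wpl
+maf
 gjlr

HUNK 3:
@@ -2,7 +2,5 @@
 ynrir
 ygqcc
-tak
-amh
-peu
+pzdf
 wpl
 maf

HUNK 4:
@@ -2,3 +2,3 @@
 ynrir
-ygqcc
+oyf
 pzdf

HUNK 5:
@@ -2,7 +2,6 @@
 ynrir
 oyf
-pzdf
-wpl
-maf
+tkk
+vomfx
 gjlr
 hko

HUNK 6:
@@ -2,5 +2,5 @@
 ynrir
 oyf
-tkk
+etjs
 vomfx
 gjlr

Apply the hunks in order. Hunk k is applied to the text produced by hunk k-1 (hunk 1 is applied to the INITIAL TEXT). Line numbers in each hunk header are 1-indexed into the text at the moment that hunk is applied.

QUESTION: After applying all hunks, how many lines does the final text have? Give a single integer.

Answer: 7

Derivation:
Hunk 1: at line 2 remove [plne,flpt] add [ygqcc] -> 9 lines: pdxzx ynrir ygqcc tak amh peu ljtkm gjlr hko
Hunk 2: at line 6 remove [ljtkm] add [wpl,maf] -> 10 lines: pdxzx ynrir ygqcc tak amh peu wpl maf gjlr hko
Hunk 3: at line 2 remove [tak,amh,peu] add [pzdf] -> 8 lines: pdxzx ynrir ygqcc pzdf wpl maf gjlr hko
Hunk 4: at line 2 remove [ygqcc] add [oyf] -> 8 lines: pdxzx ynrir oyf pzdf wpl maf gjlr hko
Hunk 5: at line 2 remove [pzdf,wpl,maf] add [tkk,vomfx] -> 7 lines: pdxzx ynrir oyf tkk vomfx gjlr hko
Hunk 6: at line 2 remove [tkk] add [etjs] -> 7 lines: pdxzx ynrir oyf etjs vomfx gjlr hko
Final line count: 7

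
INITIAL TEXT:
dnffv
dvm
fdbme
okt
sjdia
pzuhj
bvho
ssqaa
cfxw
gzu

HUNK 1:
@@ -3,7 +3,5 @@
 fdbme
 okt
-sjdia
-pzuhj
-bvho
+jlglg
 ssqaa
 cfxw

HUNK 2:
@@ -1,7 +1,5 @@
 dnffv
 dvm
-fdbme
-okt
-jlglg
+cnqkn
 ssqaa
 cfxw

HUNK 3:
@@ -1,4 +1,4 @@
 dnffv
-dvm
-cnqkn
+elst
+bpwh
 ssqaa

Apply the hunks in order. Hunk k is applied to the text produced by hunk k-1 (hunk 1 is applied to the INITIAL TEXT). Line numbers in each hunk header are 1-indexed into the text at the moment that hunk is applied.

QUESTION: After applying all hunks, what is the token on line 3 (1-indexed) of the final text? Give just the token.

Answer: bpwh

Derivation:
Hunk 1: at line 3 remove [sjdia,pzuhj,bvho] add [jlglg] -> 8 lines: dnffv dvm fdbme okt jlglg ssqaa cfxw gzu
Hunk 2: at line 1 remove [fdbme,okt,jlglg] add [cnqkn] -> 6 lines: dnffv dvm cnqkn ssqaa cfxw gzu
Hunk 3: at line 1 remove [dvm,cnqkn] add [elst,bpwh] -> 6 lines: dnffv elst bpwh ssqaa cfxw gzu
Final line 3: bpwh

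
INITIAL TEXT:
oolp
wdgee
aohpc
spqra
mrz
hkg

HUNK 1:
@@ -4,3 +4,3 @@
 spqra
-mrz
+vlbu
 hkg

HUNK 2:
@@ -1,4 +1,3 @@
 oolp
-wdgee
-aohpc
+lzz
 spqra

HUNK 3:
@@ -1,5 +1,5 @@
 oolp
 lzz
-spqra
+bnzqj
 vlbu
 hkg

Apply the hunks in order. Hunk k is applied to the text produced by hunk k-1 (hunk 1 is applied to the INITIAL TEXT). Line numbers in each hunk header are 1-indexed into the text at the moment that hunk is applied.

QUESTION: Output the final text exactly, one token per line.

Hunk 1: at line 4 remove [mrz] add [vlbu] -> 6 lines: oolp wdgee aohpc spqra vlbu hkg
Hunk 2: at line 1 remove [wdgee,aohpc] add [lzz] -> 5 lines: oolp lzz spqra vlbu hkg
Hunk 3: at line 1 remove [spqra] add [bnzqj] -> 5 lines: oolp lzz bnzqj vlbu hkg

Answer: oolp
lzz
bnzqj
vlbu
hkg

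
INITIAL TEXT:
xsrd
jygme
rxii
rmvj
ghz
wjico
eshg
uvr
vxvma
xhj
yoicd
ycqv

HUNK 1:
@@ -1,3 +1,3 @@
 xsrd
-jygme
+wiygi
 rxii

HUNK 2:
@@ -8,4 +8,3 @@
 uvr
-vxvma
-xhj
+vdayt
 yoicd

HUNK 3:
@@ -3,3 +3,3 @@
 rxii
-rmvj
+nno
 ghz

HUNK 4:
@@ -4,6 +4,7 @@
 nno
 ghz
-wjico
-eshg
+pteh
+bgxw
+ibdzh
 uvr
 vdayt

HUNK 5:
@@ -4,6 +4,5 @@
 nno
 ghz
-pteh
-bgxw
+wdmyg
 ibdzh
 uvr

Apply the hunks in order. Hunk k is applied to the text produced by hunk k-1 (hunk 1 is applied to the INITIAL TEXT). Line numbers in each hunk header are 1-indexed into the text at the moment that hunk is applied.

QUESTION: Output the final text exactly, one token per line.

Hunk 1: at line 1 remove [jygme] add [wiygi] -> 12 lines: xsrd wiygi rxii rmvj ghz wjico eshg uvr vxvma xhj yoicd ycqv
Hunk 2: at line 8 remove [vxvma,xhj] add [vdayt] -> 11 lines: xsrd wiygi rxii rmvj ghz wjico eshg uvr vdayt yoicd ycqv
Hunk 3: at line 3 remove [rmvj] add [nno] -> 11 lines: xsrd wiygi rxii nno ghz wjico eshg uvr vdayt yoicd ycqv
Hunk 4: at line 4 remove [wjico,eshg] add [pteh,bgxw,ibdzh] -> 12 lines: xsrd wiygi rxii nno ghz pteh bgxw ibdzh uvr vdayt yoicd ycqv
Hunk 5: at line 4 remove [pteh,bgxw] add [wdmyg] -> 11 lines: xsrd wiygi rxii nno ghz wdmyg ibdzh uvr vdayt yoicd ycqv

Answer: xsrd
wiygi
rxii
nno
ghz
wdmyg
ibdzh
uvr
vdayt
yoicd
ycqv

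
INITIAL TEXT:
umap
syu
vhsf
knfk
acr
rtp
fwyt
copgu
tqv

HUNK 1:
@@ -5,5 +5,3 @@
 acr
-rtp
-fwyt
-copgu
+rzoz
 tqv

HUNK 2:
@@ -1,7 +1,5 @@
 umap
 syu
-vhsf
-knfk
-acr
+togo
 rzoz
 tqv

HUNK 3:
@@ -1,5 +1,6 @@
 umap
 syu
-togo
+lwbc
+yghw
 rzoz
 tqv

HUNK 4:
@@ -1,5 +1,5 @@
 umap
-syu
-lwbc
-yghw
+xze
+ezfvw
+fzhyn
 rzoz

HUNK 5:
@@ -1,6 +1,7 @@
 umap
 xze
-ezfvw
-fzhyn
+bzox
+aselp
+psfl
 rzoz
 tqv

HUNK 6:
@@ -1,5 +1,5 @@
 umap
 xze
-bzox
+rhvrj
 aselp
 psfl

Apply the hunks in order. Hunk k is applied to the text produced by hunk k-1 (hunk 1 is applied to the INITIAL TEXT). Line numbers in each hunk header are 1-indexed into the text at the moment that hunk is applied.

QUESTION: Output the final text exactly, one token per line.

Answer: umap
xze
rhvrj
aselp
psfl
rzoz
tqv

Derivation:
Hunk 1: at line 5 remove [rtp,fwyt,copgu] add [rzoz] -> 7 lines: umap syu vhsf knfk acr rzoz tqv
Hunk 2: at line 1 remove [vhsf,knfk,acr] add [togo] -> 5 lines: umap syu togo rzoz tqv
Hunk 3: at line 1 remove [togo] add [lwbc,yghw] -> 6 lines: umap syu lwbc yghw rzoz tqv
Hunk 4: at line 1 remove [syu,lwbc,yghw] add [xze,ezfvw,fzhyn] -> 6 lines: umap xze ezfvw fzhyn rzoz tqv
Hunk 5: at line 1 remove [ezfvw,fzhyn] add [bzox,aselp,psfl] -> 7 lines: umap xze bzox aselp psfl rzoz tqv
Hunk 6: at line 1 remove [bzox] add [rhvrj] -> 7 lines: umap xze rhvrj aselp psfl rzoz tqv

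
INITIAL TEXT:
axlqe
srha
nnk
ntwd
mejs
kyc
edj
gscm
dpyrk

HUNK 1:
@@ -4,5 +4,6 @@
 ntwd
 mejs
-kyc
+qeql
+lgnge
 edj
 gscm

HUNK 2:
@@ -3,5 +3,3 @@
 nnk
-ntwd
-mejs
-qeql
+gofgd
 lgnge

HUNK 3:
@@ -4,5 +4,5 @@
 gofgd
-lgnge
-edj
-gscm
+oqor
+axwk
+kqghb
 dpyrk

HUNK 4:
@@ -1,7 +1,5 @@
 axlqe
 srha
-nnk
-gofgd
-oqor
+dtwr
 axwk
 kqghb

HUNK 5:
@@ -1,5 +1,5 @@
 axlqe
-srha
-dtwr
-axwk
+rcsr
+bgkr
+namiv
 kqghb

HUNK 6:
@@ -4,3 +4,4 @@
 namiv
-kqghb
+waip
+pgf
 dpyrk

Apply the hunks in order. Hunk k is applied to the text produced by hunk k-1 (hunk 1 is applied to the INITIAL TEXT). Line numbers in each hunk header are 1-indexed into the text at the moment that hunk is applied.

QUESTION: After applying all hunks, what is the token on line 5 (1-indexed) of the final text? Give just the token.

Answer: waip

Derivation:
Hunk 1: at line 4 remove [kyc] add [qeql,lgnge] -> 10 lines: axlqe srha nnk ntwd mejs qeql lgnge edj gscm dpyrk
Hunk 2: at line 3 remove [ntwd,mejs,qeql] add [gofgd] -> 8 lines: axlqe srha nnk gofgd lgnge edj gscm dpyrk
Hunk 3: at line 4 remove [lgnge,edj,gscm] add [oqor,axwk,kqghb] -> 8 lines: axlqe srha nnk gofgd oqor axwk kqghb dpyrk
Hunk 4: at line 1 remove [nnk,gofgd,oqor] add [dtwr] -> 6 lines: axlqe srha dtwr axwk kqghb dpyrk
Hunk 5: at line 1 remove [srha,dtwr,axwk] add [rcsr,bgkr,namiv] -> 6 lines: axlqe rcsr bgkr namiv kqghb dpyrk
Hunk 6: at line 4 remove [kqghb] add [waip,pgf] -> 7 lines: axlqe rcsr bgkr namiv waip pgf dpyrk
Final line 5: waip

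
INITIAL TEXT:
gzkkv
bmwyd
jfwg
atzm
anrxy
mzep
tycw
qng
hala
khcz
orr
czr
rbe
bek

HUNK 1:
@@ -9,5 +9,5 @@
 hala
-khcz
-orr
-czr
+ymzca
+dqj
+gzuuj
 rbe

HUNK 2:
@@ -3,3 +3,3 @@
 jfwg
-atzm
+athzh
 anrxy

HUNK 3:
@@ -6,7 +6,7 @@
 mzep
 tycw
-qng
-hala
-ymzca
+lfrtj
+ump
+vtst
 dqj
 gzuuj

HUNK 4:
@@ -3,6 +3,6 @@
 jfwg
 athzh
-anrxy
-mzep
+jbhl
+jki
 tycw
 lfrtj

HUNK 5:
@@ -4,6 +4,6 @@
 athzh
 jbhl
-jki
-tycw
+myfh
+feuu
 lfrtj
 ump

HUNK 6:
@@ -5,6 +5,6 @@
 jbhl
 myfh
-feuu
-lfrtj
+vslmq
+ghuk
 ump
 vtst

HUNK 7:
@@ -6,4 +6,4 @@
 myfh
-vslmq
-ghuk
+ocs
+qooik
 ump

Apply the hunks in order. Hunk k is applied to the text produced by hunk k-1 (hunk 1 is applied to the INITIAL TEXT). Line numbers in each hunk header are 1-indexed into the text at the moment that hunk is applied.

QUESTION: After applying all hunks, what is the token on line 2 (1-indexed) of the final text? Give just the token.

Hunk 1: at line 9 remove [khcz,orr,czr] add [ymzca,dqj,gzuuj] -> 14 lines: gzkkv bmwyd jfwg atzm anrxy mzep tycw qng hala ymzca dqj gzuuj rbe bek
Hunk 2: at line 3 remove [atzm] add [athzh] -> 14 lines: gzkkv bmwyd jfwg athzh anrxy mzep tycw qng hala ymzca dqj gzuuj rbe bek
Hunk 3: at line 6 remove [qng,hala,ymzca] add [lfrtj,ump,vtst] -> 14 lines: gzkkv bmwyd jfwg athzh anrxy mzep tycw lfrtj ump vtst dqj gzuuj rbe bek
Hunk 4: at line 3 remove [anrxy,mzep] add [jbhl,jki] -> 14 lines: gzkkv bmwyd jfwg athzh jbhl jki tycw lfrtj ump vtst dqj gzuuj rbe bek
Hunk 5: at line 4 remove [jki,tycw] add [myfh,feuu] -> 14 lines: gzkkv bmwyd jfwg athzh jbhl myfh feuu lfrtj ump vtst dqj gzuuj rbe bek
Hunk 6: at line 5 remove [feuu,lfrtj] add [vslmq,ghuk] -> 14 lines: gzkkv bmwyd jfwg athzh jbhl myfh vslmq ghuk ump vtst dqj gzuuj rbe bek
Hunk 7: at line 6 remove [vslmq,ghuk] add [ocs,qooik] -> 14 lines: gzkkv bmwyd jfwg athzh jbhl myfh ocs qooik ump vtst dqj gzuuj rbe bek
Final line 2: bmwyd

Answer: bmwyd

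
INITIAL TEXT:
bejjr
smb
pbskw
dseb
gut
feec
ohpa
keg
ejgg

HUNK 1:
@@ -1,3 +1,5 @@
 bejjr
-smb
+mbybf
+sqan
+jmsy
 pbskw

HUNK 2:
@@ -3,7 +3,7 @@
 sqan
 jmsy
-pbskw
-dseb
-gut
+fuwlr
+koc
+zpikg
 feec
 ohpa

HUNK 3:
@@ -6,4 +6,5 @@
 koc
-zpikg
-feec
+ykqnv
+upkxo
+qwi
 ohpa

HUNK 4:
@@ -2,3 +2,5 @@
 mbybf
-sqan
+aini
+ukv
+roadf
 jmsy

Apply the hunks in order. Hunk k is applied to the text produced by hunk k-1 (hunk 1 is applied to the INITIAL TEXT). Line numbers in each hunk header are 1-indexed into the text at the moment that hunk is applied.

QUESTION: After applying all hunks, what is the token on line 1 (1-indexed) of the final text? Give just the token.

Hunk 1: at line 1 remove [smb] add [mbybf,sqan,jmsy] -> 11 lines: bejjr mbybf sqan jmsy pbskw dseb gut feec ohpa keg ejgg
Hunk 2: at line 3 remove [pbskw,dseb,gut] add [fuwlr,koc,zpikg] -> 11 lines: bejjr mbybf sqan jmsy fuwlr koc zpikg feec ohpa keg ejgg
Hunk 3: at line 6 remove [zpikg,feec] add [ykqnv,upkxo,qwi] -> 12 lines: bejjr mbybf sqan jmsy fuwlr koc ykqnv upkxo qwi ohpa keg ejgg
Hunk 4: at line 2 remove [sqan] add [aini,ukv,roadf] -> 14 lines: bejjr mbybf aini ukv roadf jmsy fuwlr koc ykqnv upkxo qwi ohpa keg ejgg
Final line 1: bejjr

Answer: bejjr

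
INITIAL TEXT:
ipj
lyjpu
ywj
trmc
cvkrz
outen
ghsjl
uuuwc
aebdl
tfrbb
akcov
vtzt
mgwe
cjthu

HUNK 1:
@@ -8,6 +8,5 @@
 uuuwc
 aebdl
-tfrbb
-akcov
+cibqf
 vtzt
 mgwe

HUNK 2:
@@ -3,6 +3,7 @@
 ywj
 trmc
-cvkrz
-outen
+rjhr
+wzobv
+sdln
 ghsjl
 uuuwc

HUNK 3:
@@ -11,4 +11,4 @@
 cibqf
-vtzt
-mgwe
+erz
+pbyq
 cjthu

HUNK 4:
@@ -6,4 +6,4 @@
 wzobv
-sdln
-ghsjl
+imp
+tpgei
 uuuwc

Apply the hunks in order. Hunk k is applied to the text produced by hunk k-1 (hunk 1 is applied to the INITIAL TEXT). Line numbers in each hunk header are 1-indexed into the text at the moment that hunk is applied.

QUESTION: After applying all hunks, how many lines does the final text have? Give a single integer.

Answer: 14

Derivation:
Hunk 1: at line 8 remove [tfrbb,akcov] add [cibqf] -> 13 lines: ipj lyjpu ywj trmc cvkrz outen ghsjl uuuwc aebdl cibqf vtzt mgwe cjthu
Hunk 2: at line 3 remove [cvkrz,outen] add [rjhr,wzobv,sdln] -> 14 lines: ipj lyjpu ywj trmc rjhr wzobv sdln ghsjl uuuwc aebdl cibqf vtzt mgwe cjthu
Hunk 3: at line 11 remove [vtzt,mgwe] add [erz,pbyq] -> 14 lines: ipj lyjpu ywj trmc rjhr wzobv sdln ghsjl uuuwc aebdl cibqf erz pbyq cjthu
Hunk 4: at line 6 remove [sdln,ghsjl] add [imp,tpgei] -> 14 lines: ipj lyjpu ywj trmc rjhr wzobv imp tpgei uuuwc aebdl cibqf erz pbyq cjthu
Final line count: 14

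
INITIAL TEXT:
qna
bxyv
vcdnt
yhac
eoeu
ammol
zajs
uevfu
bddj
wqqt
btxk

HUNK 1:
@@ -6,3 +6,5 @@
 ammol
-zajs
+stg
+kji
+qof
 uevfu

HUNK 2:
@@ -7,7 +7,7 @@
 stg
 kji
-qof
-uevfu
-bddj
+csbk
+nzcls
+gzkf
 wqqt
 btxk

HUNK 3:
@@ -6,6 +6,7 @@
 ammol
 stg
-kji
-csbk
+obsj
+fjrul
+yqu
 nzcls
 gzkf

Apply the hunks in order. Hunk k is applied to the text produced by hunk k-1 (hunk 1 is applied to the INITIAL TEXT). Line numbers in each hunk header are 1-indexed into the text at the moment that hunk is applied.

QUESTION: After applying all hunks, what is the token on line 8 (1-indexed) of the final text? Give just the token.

Hunk 1: at line 6 remove [zajs] add [stg,kji,qof] -> 13 lines: qna bxyv vcdnt yhac eoeu ammol stg kji qof uevfu bddj wqqt btxk
Hunk 2: at line 7 remove [qof,uevfu,bddj] add [csbk,nzcls,gzkf] -> 13 lines: qna bxyv vcdnt yhac eoeu ammol stg kji csbk nzcls gzkf wqqt btxk
Hunk 3: at line 6 remove [kji,csbk] add [obsj,fjrul,yqu] -> 14 lines: qna bxyv vcdnt yhac eoeu ammol stg obsj fjrul yqu nzcls gzkf wqqt btxk
Final line 8: obsj

Answer: obsj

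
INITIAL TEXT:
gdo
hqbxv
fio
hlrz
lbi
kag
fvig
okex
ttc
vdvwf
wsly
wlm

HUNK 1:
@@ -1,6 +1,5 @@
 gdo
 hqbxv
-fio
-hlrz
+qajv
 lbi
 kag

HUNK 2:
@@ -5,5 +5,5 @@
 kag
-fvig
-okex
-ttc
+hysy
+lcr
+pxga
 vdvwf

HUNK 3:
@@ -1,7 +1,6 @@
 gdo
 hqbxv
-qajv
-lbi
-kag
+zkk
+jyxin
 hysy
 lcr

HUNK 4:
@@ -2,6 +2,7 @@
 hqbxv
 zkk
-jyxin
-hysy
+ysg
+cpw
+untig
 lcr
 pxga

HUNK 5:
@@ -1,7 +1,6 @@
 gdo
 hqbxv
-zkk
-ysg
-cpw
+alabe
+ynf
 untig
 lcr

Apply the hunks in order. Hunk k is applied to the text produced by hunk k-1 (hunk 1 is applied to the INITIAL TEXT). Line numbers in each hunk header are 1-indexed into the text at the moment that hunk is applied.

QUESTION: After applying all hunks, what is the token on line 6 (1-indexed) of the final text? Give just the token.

Hunk 1: at line 1 remove [fio,hlrz] add [qajv] -> 11 lines: gdo hqbxv qajv lbi kag fvig okex ttc vdvwf wsly wlm
Hunk 2: at line 5 remove [fvig,okex,ttc] add [hysy,lcr,pxga] -> 11 lines: gdo hqbxv qajv lbi kag hysy lcr pxga vdvwf wsly wlm
Hunk 3: at line 1 remove [qajv,lbi,kag] add [zkk,jyxin] -> 10 lines: gdo hqbxv zkk jyxin hysy lcr pxga vdvwf wsly wlm
Hunk 4: at line 2 remove [jyxin,hysy] add [ysg,cpw,untig] -> 11 lines: gdo hqbxv zkk ysg cpw untig lcr pxga vdvwf wsly wlm
Hunk 5: at line 1 remove [zkk,ysg,cpw] add [alabe,ynf] -> 10 lines: gdo hqbxv alabe ynf untig lcr pxga vdvwf wsly wlm
Final line 6: lcr

Answer: lcr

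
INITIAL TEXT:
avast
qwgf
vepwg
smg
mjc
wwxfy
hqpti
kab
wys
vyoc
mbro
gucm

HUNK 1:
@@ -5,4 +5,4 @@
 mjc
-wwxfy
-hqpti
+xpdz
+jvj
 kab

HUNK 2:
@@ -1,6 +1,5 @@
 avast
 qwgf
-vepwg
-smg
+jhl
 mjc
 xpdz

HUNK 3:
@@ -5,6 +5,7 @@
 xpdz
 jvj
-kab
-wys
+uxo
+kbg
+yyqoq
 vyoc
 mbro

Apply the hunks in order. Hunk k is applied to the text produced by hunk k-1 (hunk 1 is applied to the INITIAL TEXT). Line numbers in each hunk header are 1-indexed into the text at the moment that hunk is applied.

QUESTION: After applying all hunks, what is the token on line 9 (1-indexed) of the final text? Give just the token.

Answer: yyqoq

Derivation:
Hunk 1: at line 5 remove [wwxfy,hqpti] add [xpdz,jvj] -> 12 lines: avast qwgf vepwg smg mjc xpdz jvj kab wys vyoc mbro gucm
Hunk 2: at line 1 remove [vepwg,smg] add [jhl] -> 11 lines: avast qwgf jhl mjc xpdz jvj kab wys vyoc mbro gucm
Hunk 3: at line 5 remove [kab,wys] add [uxo,kbg,yyqoq] -> 12 lines: avast qwgf jhl mjc xpdz jvj uxo kbg yyqoq vyoc mbro gucm
Final line 9: yyqoq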